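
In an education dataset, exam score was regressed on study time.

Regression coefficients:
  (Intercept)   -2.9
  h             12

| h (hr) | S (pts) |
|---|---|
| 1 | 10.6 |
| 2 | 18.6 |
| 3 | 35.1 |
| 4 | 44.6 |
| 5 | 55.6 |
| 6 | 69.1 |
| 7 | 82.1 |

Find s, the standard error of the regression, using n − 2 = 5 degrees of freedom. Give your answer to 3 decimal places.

h=1: Ŝ = -2.9 + 12·1 = 9.1; e = 10.6 − 9.1 = 1.5
h=2: Ŝ = -2.9 + 12·2 = 21.1; e = 18.6 − 21.1 = -2.5
h=3: Ŝ = -2.9 + 12·3 = 33.1; e = 35.1 − 33.1 = 2
h=4: Ŝ = -2.9 + 12·4 = 45.1; e = 44.6 − 45.1 = -0.5
h=5: Ŝ = -2.9 + 12·5 = 57.1; e = 55.6 − 57.1 = -1.5
h=6: Ŝ = -2.9 + 12·6 = 69.1; e = 69.1 − 69.1 = 0
h=7: Ŝ = -2.9 + 12·7 = 81.1; e = 82.1 − 81.1 = 1
SSE = 2.25 + 6.25 + 4 + 0.25 + 2.25 + 0 + 1 = 16
s = √(16/5) = √3.2 ≈ 1.789

s = 1.789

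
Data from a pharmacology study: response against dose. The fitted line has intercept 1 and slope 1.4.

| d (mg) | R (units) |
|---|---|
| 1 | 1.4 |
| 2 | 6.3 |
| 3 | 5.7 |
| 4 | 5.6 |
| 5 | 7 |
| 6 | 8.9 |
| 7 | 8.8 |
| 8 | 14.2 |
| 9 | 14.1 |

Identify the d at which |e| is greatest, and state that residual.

d=1: ŷ = 1 + 1.4·1 = 2.4; e = 1.4 − 2.4 = -1
d=2: ŷ = 1 + 1.4·2 = 3.8; e = 6.3 − 3.8 = 2.5
d=3: ŷ = 1 + 1.4·3 = 5.2; e = 5.7 − 5.2 = 0.5
d=4: ŷ = 1 + 1.4·4 = 6.6; e = 5.6 − 6.6 = -1
d=5: ŷ = 1 + 1.4·5 = 8; e = 7 − 8 = -1
d=6: ŷ = 1 + 1.4·6 = 9.4; e = 8.9 − 9.4 = -0.5
d=7: ŷ = 1 + 1.4·7 = 10.8; e = 8.8 − 10.8 = -2
d=8: ŷ = 1 + 1.4·8 = 12.2; e = 14.2 − 12.2 = 2
d=9: ŷ = 1 + 1.4·9 = 13.6; e = 14.1 − 13.6 = 0.5
Largest |e| is 2.5 at d = 2, residual 2.5.

d = 2, e = 2.5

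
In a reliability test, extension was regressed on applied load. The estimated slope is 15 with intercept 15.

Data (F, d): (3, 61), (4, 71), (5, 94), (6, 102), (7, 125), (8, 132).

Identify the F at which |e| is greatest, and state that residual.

F=3: ŷ = 15 + 15·3 = 60; e = 61 − 60 = 1
F=4: ŷ = 15 + 15·4 = 75; e = 71 − 75 = -4
F=5: ŷ = 15 + 15·5 = 90; e = 94 − 90 = 4
F=6: ŷ = 15 + 15·6 = 105; e = 102 − 105 = -3
F=7: ŷ = 15 + 15·7 = 120; e = 125 − 120 = 5
F=8: ŷ = 15 + 15·8 = 135; e = 132 − 135 = -3
Largest |e| is 5 at F = 7, residual 5.

F = 7, e = 5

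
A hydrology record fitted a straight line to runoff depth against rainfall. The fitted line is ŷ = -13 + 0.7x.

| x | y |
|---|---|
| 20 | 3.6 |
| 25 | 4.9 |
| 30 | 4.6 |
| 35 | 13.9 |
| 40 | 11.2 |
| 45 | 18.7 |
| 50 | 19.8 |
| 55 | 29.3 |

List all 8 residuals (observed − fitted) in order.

2.6, 0.4, -3.4, 2.4, -3.8, 0.2, -2.2, 3.8

x=20: ŷ = -13 + 0.7·20 = 1; e = 3.6 − 1 = 2.6
x=25: ŷ = -13 + 0.7·25 = 4.5; e = 4.9 − 4.5 = 0.4
x=30: ŷ = -13 + 0.7·30 = 8; e = 4.6 − 8 = -3.4
x=35: ŷ = -13 + 0.7·35 = 11.5; e = 13.9 − 11.5 = 2.4
x=40: ŷ = -13 + 0.7·40 = 15; e = 11.2 − 15 = -3.8
x=45: ŷ = -13 + 0.7·45 = 18.5; e = 18.7 − 18.5 = 0.2
x=50: ŷ = -13 + 0.7·50 = 22; e = 19.8 − 22 = -2.2
x=55: ŷ = -13 + 0.7·55 = 25.5; e = 29.3 − 25.5 = 3.8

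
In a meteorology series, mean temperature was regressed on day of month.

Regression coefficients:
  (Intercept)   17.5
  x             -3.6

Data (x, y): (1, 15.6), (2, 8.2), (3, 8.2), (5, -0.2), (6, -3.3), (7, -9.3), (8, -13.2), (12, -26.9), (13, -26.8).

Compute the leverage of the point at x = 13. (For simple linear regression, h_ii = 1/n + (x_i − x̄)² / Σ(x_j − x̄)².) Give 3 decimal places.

x̄ = (1 + 2 + 3 + 5 + 6 + 7 + 8 + 12 + 13)/9 = 6.33333
Σ(x − x̄)² = 28.4444 + 18.7778 + 11.1111 + 1.77778 + 0.111111 + 0.444444 + 2.77778 + 32.1111 + 44.4444 = 140
h = 1/9 + (6.66667)²/140 = 0.111111 + 0.31746 = 0.429

h = 0.429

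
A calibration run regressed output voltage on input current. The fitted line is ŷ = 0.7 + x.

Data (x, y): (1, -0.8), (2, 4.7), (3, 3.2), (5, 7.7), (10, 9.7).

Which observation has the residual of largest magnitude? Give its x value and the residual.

x = 1, e = -2.5

x=1: ŷ = 0.7 + 1 = 1.7; e = -0.8 − 1.7 = -2.5
x=2: ŷ = 0.7 + 2 = 2.7; e = 4.7 − 2.7 = 2
x=3: ŷ = 0.7 + 3 = 3.7; e = 3.2 − 3.7 = -0.5
x=5: ŷ = 0.7 + 5 = 5.7; e = 7.7 − 5.7 = 2
x=10: ŷ = 0.7 + 10 = 10.7; e = 9.7 − 10.7 = -1
Largest |e| is 2.5 at x = 1, residual -2.5.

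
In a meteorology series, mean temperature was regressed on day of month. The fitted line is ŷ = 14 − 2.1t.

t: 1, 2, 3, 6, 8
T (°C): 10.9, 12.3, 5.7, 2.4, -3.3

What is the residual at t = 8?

r = -0.5

ŷ = 14 − 2.1·8 = -2.8
r = -3.3 − (-2.8) = -0.5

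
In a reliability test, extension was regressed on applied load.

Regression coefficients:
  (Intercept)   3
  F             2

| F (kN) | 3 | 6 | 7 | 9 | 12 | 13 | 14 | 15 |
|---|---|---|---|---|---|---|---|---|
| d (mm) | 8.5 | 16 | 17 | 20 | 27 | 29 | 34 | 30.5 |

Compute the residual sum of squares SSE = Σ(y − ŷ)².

SSE = 17.5

F=3: d̂ = 3 + 2·3 = 9; e = 8.5 − 9 = -0.5
F=6: d̂ = 3 + 2·6 = 15; e = 16 − 15 = 1
F=7: d̂ = 3 + 2·7 = 17; e = 17 − 17 = 0
F=9: d̂ = 3 + 2·9 = 21; e = 20 − 21 = -1
F=12: d̂ = 3 + 2·12 = 27; e = 27 − 27 = 0
F=13: d̂ = 3 + 2·13 = 29; e = 29 − 29 = 0
F=14: d̂ = 3 + 2·14 = 31; e = 34 − 31 = 3
F=15: d̂ = 3 + 2·15 = 33; e = 30.5 − 33 = -2.5
SSE = 0.25 + 1 + 0 + 1 + 0 + 0 + 9 + 6.25 = 17.5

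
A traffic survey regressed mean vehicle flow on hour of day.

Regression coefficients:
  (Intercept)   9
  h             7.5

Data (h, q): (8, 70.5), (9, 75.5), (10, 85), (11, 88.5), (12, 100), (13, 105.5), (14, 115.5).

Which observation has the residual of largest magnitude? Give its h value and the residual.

h = 11, e = -3

h=8: ŷ = 9 + 7.5·8 = 69; e = 70.5 − 69 = 1.5
h=9: ŷ = 9 + 7.5·9 = 76.5; e = 75.5 − 76.5 = -1
h=10: ŷ = 9 + 7.5·10 = 84; e = 85 − 84 = 1
h=11: ŷ = 9 + 7.5·11 = 91.5; e = 88.5 − 91.5 = -3
h=12: ŷ = 9 + 7.5·12 = 99; e = 100 − 99 = 1
h=13: ŷ = 9 + 7.5·13 = 106.5; e = 105.5 − 106.5 = -1
h=14: ŷ = 9 + 7.5·14 = 114; e = 115.5 − 114 = 1.5
Largest |e| is 3 at h = 11, residual -3.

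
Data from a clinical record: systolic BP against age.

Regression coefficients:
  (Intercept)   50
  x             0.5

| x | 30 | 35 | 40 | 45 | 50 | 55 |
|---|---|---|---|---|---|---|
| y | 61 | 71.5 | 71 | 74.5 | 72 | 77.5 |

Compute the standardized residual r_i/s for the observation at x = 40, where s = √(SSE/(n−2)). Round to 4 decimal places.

x=30: ŷ = 50 + 0.5·30 = 65; r = 61 − 65 = -4
x=35: ŷ = 50 + 0.5·35 = 67.5; r = 71.5 − 67.5 = 4
x=40: ŷ = 50 + 0.5·40 = 70; r = 71 − 70 = 1
x=45: ŷ = 50 + 0.5·45 = 72.5; r = 74.5 − 72.5 = 2
x=50: ŷ = 50 + 0.5·50 = 75; r = 72 − 75 = -3
x=55: ŷ = 50 + 0.5·55 = 77.5; r = 77.5 − 77.5 = 0
SSE = 16 + 16 + 1 + 4 + 9 + 0 = 46
s = √(46/4) = 3.39116
r/s = 1 / 3.39116 = 0.2949

0.2949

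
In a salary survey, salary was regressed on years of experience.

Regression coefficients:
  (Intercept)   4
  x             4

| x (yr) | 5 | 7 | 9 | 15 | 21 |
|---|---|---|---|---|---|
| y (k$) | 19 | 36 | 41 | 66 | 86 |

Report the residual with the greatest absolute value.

e = -5

x=5: ŷ = 4 + 4·5 = 24; e = 19 − 24 = -5
x=7: ŷ = 4 + 4·7 = 32; e = 36 − 32 = 4
x=9: ŷ = 4 + 4·9 = 40; e = 41 − 40 = 1
x=15: ŷ = 4 + 4·15 = 64; e = 66 − 64 = 2
x=21: ŷ = 4 + 4·21 = 88; e = 86 − 88 = -2
Largest |e| is 5 at x = 5, residual -5.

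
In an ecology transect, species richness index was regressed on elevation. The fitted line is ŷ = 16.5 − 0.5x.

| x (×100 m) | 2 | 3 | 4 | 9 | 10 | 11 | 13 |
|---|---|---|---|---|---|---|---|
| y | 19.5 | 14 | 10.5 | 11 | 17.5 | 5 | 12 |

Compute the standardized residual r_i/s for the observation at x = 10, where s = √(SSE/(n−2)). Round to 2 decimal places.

x=2: ŷ = 16.5 − 0.5·2 = 15.5; r = 19.5 − 15.5 = 4
x=3: ŷ = 16.5 − 0.5·3 = 15; r = 14 − 15 = -1
x=4: ŷ = 16.5 − 0.5·4 = 14.5; r = 10.5 − 14.5 = -4
x=9: ŷ = 16.5 − 0.5·9 = 12; r = 11 − 12 = -1
x=10: ŷ = 16.5 − 0.5·10 = 11.5; r = 17.5 − 11.5 = 6
x=11: ŷ = 16.5 − 0.5·11 = 11; r = 5 − 11 = -6
x=13: ŷ = 16.5 − 0.5·13 = 10; r = 12 − 10 = 2
SSE = 16 + 1 + 16 + 1 + 36 + 36 + 4 = 110
s = √(110/5) = 4.69042
r/s = 6 / 4.69042 = 1.28

1.28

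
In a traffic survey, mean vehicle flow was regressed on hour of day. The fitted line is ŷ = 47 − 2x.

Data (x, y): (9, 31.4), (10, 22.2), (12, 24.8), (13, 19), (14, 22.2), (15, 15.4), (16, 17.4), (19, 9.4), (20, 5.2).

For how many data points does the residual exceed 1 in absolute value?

8

x=9: ŷ = 47 − 2·9 = 29; r = 31.4 − 29 = 2.4
x=10: ŷ = 47 − 2·10 = 27; r = 22.2 − 27 = -4.8
x=12: ŷ = 47 − 2·12 = 23; r = 24.8 − 23 = 1.8
x=13: ŷ = 47 − 2·13 = 21; r = 19 − 21 = -2
x=14: ŷ = 47 − 2·14 = 19; r = 22.2 − 19 = 3.2
x=15: ŷ = 47 − 2·15 = 17; r = 15.4 − 17 = -1.6
x=16: ŷ = 47 − 2·16 = 15; r = 17.4 − 15 = 2.4
x=19: ŷ = 47 − 2·19 = 9; r = 9.4 − 9 = 0.4
x=20: ŷ = 47 − 2·20 = 7; r = 5.2 − 7 = -1.8
|r| > 1: x=9 (|r|=2.4), x=10 (|r|=4.8), x=12 (|r|=1.8), x=13 (|r|=2), x=14 (|r|=3.2), x=15 (|r|=1.6), x=16 (|r|=2.4), x=20 (|r|=1.8) → 8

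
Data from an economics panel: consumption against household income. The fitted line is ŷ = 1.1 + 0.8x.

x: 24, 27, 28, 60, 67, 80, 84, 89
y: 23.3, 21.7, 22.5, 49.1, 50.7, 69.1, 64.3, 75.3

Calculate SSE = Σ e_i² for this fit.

x=24: ŷ = 1.1 + 0.8·24 = 20.3; e = 23.3 − 20.3 = 3
x=27: ŷ = 1.1 + 0.8·27 = 22.7; e = 21.7 − 22.7 = -1
x=28: ŷ = 1.1 + 0.8·28 = 23.5; e = 22.5 − 23.5 = -1
x=60: ŷ = 1.1 + 0.8·60 = 49.1; e = 49.1 − 49.1 = 0
x=67: ŷ = 1.1 + 0.8·67 = 54.7; e = 50.7 − 54.7 = -4
x=80: ŷ = 1.1 + 0.8·80 = 65.1; e = 69.1 − 65.1 = 4
x=84: ŷ = 1.1 + 0.8·84 = 68.3; e = 64.3 − 68.3 = -4
x=89: ŷ = 1.1 + 0.8·89 = 72.3; e = 75.3 − 72.3 = 3
SSE = 9 + 1 + 1 + 0 + 16 + 16 + 16 + 9 = 68

SSE = 68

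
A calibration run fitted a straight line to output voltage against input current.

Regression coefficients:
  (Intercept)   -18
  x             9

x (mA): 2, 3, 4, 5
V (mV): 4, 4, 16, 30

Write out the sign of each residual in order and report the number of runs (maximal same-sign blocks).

x=2: ŷ = -18 + 9·2 = 0; r = 4 − 0 = 4
x=3: ŷ = -18 + 9·3 = 9; r = 4 − 9 = -5
x=4: ŷ = -18 + 9·4 = 18; r = 16 − 18 = -2
x=5: ŷ = -18 + 9·5 = 27; r = 30 − 27 = 3
Signs: + − − +
Runs: +×1, −×2, +×1 → 3

3 runs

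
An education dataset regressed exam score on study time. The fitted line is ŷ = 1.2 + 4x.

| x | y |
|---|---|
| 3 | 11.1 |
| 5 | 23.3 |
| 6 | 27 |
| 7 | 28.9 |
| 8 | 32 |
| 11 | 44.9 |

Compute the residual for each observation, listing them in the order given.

x=3: ŷ = 1.2 + 4·3 = 13.2; r = 11.1 − 13.2 = -2.1
x=5: ŷ = 1.2 + 4·5 = 21.2; r = 23.3 − 21.2 = 2.1
x=6: ŷ = 1.2 + 4·6 = 25.2; r = 27 − 25.2 = 1.8
x=7: ŷ = 1.2 + 4·7 = 29.2; r = 28.9 − 29.2 = -0.3
x=8: ŷ = 1.2 + 4·8 = 33.2; r = 32 − 33.2 = -1.2
x=11: ŷ = 1.2 + 4·11 = 45.2; r = 44.9 − 45.2 = -0.3

-2.1, 2.1, 1.8, -0.3, -1.2, -0.3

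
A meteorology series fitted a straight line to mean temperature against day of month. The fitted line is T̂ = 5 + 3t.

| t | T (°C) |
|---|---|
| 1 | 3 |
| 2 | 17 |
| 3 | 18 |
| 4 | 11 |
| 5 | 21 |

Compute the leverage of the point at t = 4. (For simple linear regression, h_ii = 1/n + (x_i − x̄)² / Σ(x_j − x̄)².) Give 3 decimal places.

h = 0.300

t̄ = (1 + 2 + 3 + 4 + 5)/5 = 3
Σ(t − t̄)² = 4 + 1 + 0 + 1 + 4 = 10
h = 1/5 + (1)²/10 = 0.2 + 0.1 = 0.300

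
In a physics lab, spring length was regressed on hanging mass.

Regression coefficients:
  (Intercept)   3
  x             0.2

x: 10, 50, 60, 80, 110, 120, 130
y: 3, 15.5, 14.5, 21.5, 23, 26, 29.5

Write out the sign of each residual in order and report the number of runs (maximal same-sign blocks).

6 runs

x=10: ŷ = 3 + 0.2·10 = 5; r = 3 − 5 = -2
x=50: ŷ = 3 + 0.2·50 = 13; r = 15.5 − 13 = 2.5
x=60: ŷ = 3 + 0.2·60 = 15; r = 14.5 − 15 = -0.5
x=80: ŷ = 3 + 0.2·80 = 19; r = 21.5 − 19 = 2.5
x=110: ŷ = 3 + 0.2·110 = 25; r = 23 − 25 = -2
x=120: ŷ = 3 + 0.2·120 = 27; r = 26 − 27 = -1
x=130: ŷ = 3 + 0.2·130 = 29; r = 29.5 − 29 = 0.5
Signs: − + − + − − +
Runs: −×1, +×1, −×1, +×1, −×2, +×1 → 6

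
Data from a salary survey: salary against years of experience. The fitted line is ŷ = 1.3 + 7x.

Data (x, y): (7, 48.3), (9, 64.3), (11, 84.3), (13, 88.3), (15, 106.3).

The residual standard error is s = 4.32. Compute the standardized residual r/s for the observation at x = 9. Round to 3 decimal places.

ŷ = 1.3 + 7·9 = 64.3
r = 64.3 − 64.3 = 0
r/s = 0 / 4.32 = 0.000

0.000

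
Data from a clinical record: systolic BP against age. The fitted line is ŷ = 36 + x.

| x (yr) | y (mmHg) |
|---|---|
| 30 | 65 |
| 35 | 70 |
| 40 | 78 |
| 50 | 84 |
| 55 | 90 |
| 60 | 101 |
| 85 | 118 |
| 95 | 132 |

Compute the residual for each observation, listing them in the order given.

-1, -1, 2, -2, -1, 5, -3, 1

x=30: ŷ = 36 + 30 = 66; r = 65 − 66 = -1
x=35: ŷ = 36 + 35 = 71; r = 70 − 71 = -1
x=40: ŷ = 36 + 40 = 76; r = 78 − 76 = 2
x=50: ŷ = 36 + 50 = 86; r = 84 − 86 = -2
x=55: ŷ = 36 + 55 = 91; r = 90 − 91 = -1
x=60: ŷ = 36 + 60 = 96; r = 101 − 96 = 5
x=85: ŷ = 36 + 85 = 121; r = 118 − 121 = -3
x=95: ŷ = 36 + 95 = 131; r = 132 − 131 = 1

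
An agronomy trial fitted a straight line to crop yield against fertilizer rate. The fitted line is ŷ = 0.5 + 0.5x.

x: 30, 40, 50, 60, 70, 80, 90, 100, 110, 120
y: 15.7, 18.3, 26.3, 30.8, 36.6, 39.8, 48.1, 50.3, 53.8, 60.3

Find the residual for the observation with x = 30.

e = 0.2

ŷ = 0.5 + 0.5·30 = 15.5
e = 15.7 − 15.5 = 0.2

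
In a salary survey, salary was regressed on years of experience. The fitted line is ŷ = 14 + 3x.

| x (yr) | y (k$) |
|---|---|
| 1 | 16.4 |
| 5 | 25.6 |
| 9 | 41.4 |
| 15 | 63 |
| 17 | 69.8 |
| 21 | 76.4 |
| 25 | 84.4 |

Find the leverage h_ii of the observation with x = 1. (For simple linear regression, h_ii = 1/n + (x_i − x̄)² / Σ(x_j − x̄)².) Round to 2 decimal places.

h = 0.48

x̄ = (1 + 5 + 9 + 15 + 17 + 21 + 25)/7 = 13.2857
Σ(x − x̄)² = 150.939 + 68.6531 + 18.3673 + 2.93878 + 13.7959 + 59.5102 + 137.224 = 451.429
h = 1/7 + (-12.2857)²/451.429 = 0.142857 + 0.334358 = 0.48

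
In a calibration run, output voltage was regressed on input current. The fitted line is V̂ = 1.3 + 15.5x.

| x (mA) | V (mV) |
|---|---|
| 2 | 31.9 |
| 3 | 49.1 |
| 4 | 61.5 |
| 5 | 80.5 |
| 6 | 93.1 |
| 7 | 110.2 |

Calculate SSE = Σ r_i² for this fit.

SSE = 9.58

x=2: V̂ = 1.3 + 15.5·2 = 32.3; r = 31.9 − 32.3 = -0.4
x=3: V̂ = 1.3 + 15.5·3 = 47.8; r = 49.1 − 47.8 = 1.3
x=4: V̂ = 1.3 + 15.5·4 = 63.3; r = 61.5 − 63.3 = -1.8
x=5: V̂ = 1.3 + 15.5·5 = 78.8; r = 80.5 − 78.8 = 1.7
x=6: V̂ = 1.3 + 15.5·6 = 94.3; r = 93.1 − 94.3 = -1.2
x=7: V̂ = 1.3 + 15.5·7 = 109.8; r = 110.2 − 109.8 = 0.4
SSE = 0.16 + 1.69 + 3.24 + 2.89 + 1.44 + 0.16 = 9.58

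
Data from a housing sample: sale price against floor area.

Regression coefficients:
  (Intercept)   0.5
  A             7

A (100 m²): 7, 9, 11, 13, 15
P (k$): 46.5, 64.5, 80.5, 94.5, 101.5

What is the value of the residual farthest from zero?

A=7: ŷ = 0.5 + 7·7 = 49.5; r = 46.5 − 49.5 = -3
A=9: ŷ = 0.5 + 7·9 = 63.5; r = 64.5 − 63.5 = 1
A=11: ŷ = 0.5 + 7·11 = 77.5; r = 80.5 − 77.5 = 3
A=13: ŷ = 0.5 + 7·13 = 91.5; r = 94.5 − 91.5 = 3
A=15: ŷ = 0.5 + 7·15 = 105.5; r = 101.5 − 105.5 = -4
Largest |r| is 4 at A = 15, residual -4.

r = -4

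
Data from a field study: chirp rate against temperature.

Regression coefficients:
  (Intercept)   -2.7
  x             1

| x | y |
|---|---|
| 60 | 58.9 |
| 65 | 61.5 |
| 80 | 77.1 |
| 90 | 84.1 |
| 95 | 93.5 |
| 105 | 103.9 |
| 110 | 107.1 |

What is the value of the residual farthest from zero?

e = -3.2

x=60: ŷ = -2.7 + 60 = 57.3; e = 58.9 − 57.3 = 1.6
x=65: ŷ = -2.7 + 65 = 62.3; e = 61.5 − 62.3 = -0.8
x=80: ŷ = -2.7 + 80 = 77.3; e = 77.1 − 77.3 = -0.2
x=90: ŷ = -2.7 + 90 = 87.3; e = 84.1 − 87.3 = -3.2
x=95: ŷ = -2.7 + 95 = 92.3; e = 93.5 − 92.3 = 1.2
x=105: ŷ = -2.7 + 105 = 102.3; e = 103.9 − 102.3 = 1.6
x=110: ŷ = -2.7 + 110 = 107.3; e = 107.1 − 107.3 = -0.2
Largest |e| is 3.2 at x = 90, residual -3.2.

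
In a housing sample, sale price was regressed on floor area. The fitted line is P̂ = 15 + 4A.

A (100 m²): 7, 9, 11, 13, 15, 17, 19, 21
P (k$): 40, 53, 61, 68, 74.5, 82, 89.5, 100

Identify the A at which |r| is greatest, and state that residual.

A = 7, r = -3

A=7: P̂ = 15 + 4·7 = 43; r = 40 − 43 = -3
A=9: P̂ = 15 + 4·9 = 51; r = 53 − 51 = 2
A=11: P̂ = 15 + 4·11 = 59; r = 61 − 59 = 2
A=13: P̂ = 15 + 4·13 = 67; r = 68 − 67 = 1
A=15: P̂ = 15 + 4·15 = 75; r = 74.5 − 75 = -0.5
A=17: P̂ = 15 + 4·17 = 83; r = 82 − 83 = -1
A=19: P̂ = 15 + 4·19 = 91; r = 89.5 − 91 = -1.5
A=21: P̂ = 15 + 4·21 = 99; r = 100 − 99 = 1
Largest |r| is 3 at A = 7, residual -3.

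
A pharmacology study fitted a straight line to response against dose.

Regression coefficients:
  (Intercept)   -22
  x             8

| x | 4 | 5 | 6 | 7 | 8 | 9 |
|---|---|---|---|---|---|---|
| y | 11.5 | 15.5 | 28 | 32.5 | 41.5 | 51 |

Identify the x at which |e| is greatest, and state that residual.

x = 5, e = -2.5

x=4: ŷ = -22 + 8·4 = 10; e = 11.5 − 10 = 1.5
x=5: ŷ = -22 + 8·5 = 18; e = 15.5 − 18 = -2.5
x=6: ŷ = -22 + 8·6 = 26; e = 28 − 26 = 2
x=7: ŷ = -22 + 8·7 = 34; e = 32.5 − 34 = -1.5
x=8: ŷ = -22 + 8·8 = 42; e = 41.5 − 42 = -0.5
x=9: ŷ = -22 + 8·9 = 50; e = 51 − 50 = 1
Largest |e| is 2.5 at x = 5, residual -2.5.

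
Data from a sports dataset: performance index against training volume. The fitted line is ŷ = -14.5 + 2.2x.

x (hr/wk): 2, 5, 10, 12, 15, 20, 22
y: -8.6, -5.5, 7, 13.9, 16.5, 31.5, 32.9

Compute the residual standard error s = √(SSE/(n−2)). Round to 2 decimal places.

s = 1.97

x=2: ŷ = -14.5 + 2.2·2 = -10.1; r = -8.6 − (-10.1) = 1.5
x=5: ŷ = -14.5 + 2.2·5 = -3.5; r = -5.5 − (-3.5) = -2
x=10: ŷ = -14.5 + 2.2·10 = 7.5; r = 7 − 7.5 = -0.5
x=12: ŷ = -14.5 + 2.2·12 = 11.9; r = 13.9 − 11.9 = 2
x=15: ŷ = -14.5 + 2.2·15 = 18.5; r = 16.5 − 18.5 = -2
x=20: ŷ = -14.5 + 2.2·20 = 29.5; r = 31.5 − 29.5 = 2
x=22: ŷ = -14.5 + 2.2·22 = 33.9; r = 32.9 − 33.9 = -1
SSE = 2.25 + 4 + 0.25 + 4 + 4 + 4 + 1 = 19.5
s = √(19.5/5) = √3.9 ≈ 1.97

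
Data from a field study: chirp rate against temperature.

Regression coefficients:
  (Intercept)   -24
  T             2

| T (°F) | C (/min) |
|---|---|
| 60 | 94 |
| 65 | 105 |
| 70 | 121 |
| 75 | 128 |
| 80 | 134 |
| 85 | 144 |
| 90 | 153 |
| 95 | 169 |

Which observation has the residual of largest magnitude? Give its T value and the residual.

T=60: ŷ = -24 + 2·60 = 96; r = 94 − 96 = -2
T=65: ŷ = -24 + 2·65 = 106; r = 105 − 106 = -1
T=70: ŷ = -24 + 2·70 = 116; r = 121 − 116 = 5
T=75: ŷ = -24 + 2·75 = 126; r = 128 − 126 = 2
T=80: ŷ = -24 + 2·80 = 136; r = 134 − 136 = -2
T=85: ŷ = -24 + 2·85 = 146; r = 144 − 146 = -2
T=90: ŷ = -24 + 2·90 = 156; r = 153 − 156 = -3
T=95: ŷ = -24 + 2·95 = 166; r = 169 − 166 = 3
Largest |r| is 5 at T = 70, residual 5.

T = 70, r = 5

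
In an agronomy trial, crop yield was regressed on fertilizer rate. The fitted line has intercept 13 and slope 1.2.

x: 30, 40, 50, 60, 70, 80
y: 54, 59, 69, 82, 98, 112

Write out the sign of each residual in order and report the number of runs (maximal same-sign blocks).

x=30: ŷ = 13 + 1.2·30 = 49; e = 54 − 49 = 5
x=40: ŷ = 13 + 1.2·40 = 61; e = 59 − 61 = -2
x=50: ŷ = 13 + 1.2·50 = 73; e = 69 − 73 = -4
x=60: ŷ = 13 + 1.2·60 = 85; e = 82 − 85 = -3
x=70: ŷ = 13 + 1.2·70 = 97; e = 98 − 97 = 1
x=80: ŷ = 13 + 1.2·80 = 109; e = 112 − 109 = 3
Signs: + − − − + +
Runs: +×1, −×3, +×2 → 3

3 runs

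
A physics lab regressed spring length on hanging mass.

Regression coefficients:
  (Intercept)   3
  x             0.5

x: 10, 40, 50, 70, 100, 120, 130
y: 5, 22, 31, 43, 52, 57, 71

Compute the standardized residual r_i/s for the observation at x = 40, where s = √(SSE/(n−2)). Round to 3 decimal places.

-0.236

x=10: ŷ = 3 + 0.5·10 = 8; r = 5 − 8 = -3
x=40: ŷ = 3 + 0.5·40 = 23; r = 22 − 23 = -1
x=50: ŷ = 3 + 0.5·50 = 28; r = 31 − 28 = 3
x=70: ŷ = 3 + 0.5·70 = 38; r = 43 − 38 = 5
x=100: ŷ = 3 + 0.5·100 = 53; r = 52 − 53 = -1
x=120: ŷ = 3 + 0.5·120 = 63; r = 57 − 63 = -6
x=130: ŷ = 3 + 0.5·130 = 68; r = 71 − 68 = 3
SSE = 9 + 1 + 9 + 25 + 1 + 36 + 9 = 90
s = √(90/5) = 4.24264
r/s = -1 / 4.24264 = -0.236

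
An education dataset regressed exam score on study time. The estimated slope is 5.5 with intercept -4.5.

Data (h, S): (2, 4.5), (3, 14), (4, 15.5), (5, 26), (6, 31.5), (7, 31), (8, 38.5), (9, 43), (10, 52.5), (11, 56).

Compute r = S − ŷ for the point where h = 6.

ŷ = -4.5 + 5.5·6 = 28.5
r = 31.5 − 28.5 = 3

r = 3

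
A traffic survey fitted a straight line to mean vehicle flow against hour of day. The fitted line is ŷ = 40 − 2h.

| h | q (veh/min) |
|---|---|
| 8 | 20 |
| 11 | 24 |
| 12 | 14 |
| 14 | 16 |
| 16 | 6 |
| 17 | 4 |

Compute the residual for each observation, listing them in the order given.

-4, 6, -2, 4, -2, -2

h=8: ŷ = 40 − 2·8 = 24; r = 20 − 24 = -4
h=11: ŷ = 40 − 2·11 = 18; r = 24 − 18 = 6
h=12: ŷ = 40 − 2·12 = 16; r = 14 − 16 = -2
h=14: ŷ = 40 − 2·14 = 12; r = 16 − 12 = 4
h=16: ŷ = 40 − 2·16 = 8; r = 6 − 8 = -2
h=17: ŷ = 40 − 2·17 = 6; r = 4 − 6 = -2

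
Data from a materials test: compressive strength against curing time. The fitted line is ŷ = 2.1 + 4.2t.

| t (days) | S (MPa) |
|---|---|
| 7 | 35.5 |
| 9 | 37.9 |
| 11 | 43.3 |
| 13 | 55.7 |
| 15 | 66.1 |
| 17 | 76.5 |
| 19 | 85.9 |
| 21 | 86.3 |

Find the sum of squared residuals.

t=7: ŷ = 2.1 + 4.2·7 = 31.5; r = 35.5 − 31.5 = 4
t=9: ŷ = 2.1 + 4.2·9 = 39.9; r = 37.9 − 39.9 = -2
t=11: ŷ = 2.1 + 4.2·11 = 48.3; r = 43.3 − 48.3 = -5
t=13: ŷ = 2.1 + 4.2·13 = 56.7; r = 55.7 − 56.7 = -1
t=15: ŷ = 2.1 + 4.2·15 = 65.1; r = 66.1 − 65.1 = 1
t=17: ŷ = 2.1 + 4.2·17 = 73.5; r = 76.5 − 73.5 = 3
t=19: ŷ = 2.1 + 4.2·19 = 81.9; r = 85.9 − 81.9 = 4
t=21: ŷ = 2.1 + 4.2·21 = 90.3; r = 86.3 − 90.3 = -4
SSE = 16 + 4 + 25 + 1 + 1 + 9 + 16 + 16 = 88

SSE = 88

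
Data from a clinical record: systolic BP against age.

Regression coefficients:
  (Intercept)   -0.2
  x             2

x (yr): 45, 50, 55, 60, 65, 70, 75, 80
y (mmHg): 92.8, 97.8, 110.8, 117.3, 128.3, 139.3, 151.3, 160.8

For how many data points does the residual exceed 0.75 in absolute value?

7

x=45: ŷ = -0.2 + 2·45 = 89.8; e = 92.8 − 89.8 = 3
x=50: ŷ = -0.2 + 2·50 = 99.8; e = 97.8 − 99.8 = -2
x=55: ŷ = -0.2 + 2·55 = 109.8; e = 110.8 − 109.8 = 1
x=60: ŷ = -0.2 + 2·60 = 119.8; e = 117.3 − 119.8 = -2.5
x=65: ŷ = -0.2 + 2·65 = 129.8; e = 128.3 − 129.8 = -1.5
x=70: ŷ = -0.2 + 2·70 = 139.8; e = 139.3 − 139.8 = -0.5
x=75: ŷ = -0.2 + 2·75 = 149.8; e = 151.3 − 149.8 = 1.5
x=80: ŷ = -0.2 + 2·80 = 159.8; e = 160.8 − 159.8 = 1
|e| > 0.75: x=45 (|e|=3), x=50 (|e|=2), x=55 (|e|=1), x=60 (|e|=2.5), x=65 (|e|=1.5), x=75 (|e|=1.5), x=80 (|e|=1) → 7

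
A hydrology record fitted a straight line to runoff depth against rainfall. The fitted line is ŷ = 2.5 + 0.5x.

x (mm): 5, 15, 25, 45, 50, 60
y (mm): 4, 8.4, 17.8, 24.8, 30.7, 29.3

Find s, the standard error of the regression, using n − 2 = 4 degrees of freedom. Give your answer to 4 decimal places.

x=5: ŷ = 2.5 + 0.5·5 = 5; r = 4 − 5 = -1
x=15: ŷ = 2.5 + 0.5·15 = 10; r = 8.4 − 10 = -1.6
x=25: ŷ = 2.5 + 0.5·25 = 15; r = 17.8 − 15 = 2.8
x=45: ŷ = 2.5 + 0.5·45 = 25; r = 24.8 − 25 = -0.2
x=50: ŷ = 2.5 + 0.5·50 = 27.5; r = 30.7 − 27.5 = 3.2
x=60: ŷ = 2.5 + 0.5·60 = 32.5; r = 29.3 − 32.5 = -3.2
SSE = 1 + 2.56 + 7.84 + 0.04 + 10.24 + 10.24 = 31.92
s = √(31.92/4) = √7.98 ≈ 2.8249

s = 2.8249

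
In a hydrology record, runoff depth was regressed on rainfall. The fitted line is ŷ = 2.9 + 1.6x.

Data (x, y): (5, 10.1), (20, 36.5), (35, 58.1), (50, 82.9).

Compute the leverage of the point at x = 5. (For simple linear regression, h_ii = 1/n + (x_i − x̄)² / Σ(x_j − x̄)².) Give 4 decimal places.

h = 0.7000

x̄ = (5 + 20 + 35 + 50)/4 = 27.5
Σ(x − x̄)² = 506.25 + 56.25 + 56.25 + 506.25 = 1125
h = 1/4 + (-22.5)²/1125 = 0.25 + 0.45 = 0.7000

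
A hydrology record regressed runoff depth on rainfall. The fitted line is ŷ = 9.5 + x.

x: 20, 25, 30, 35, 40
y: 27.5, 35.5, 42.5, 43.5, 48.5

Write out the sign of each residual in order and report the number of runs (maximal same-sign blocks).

3 runs

x=20: ŷ = 9.5 + 20 = 29.5; e = 27.5 − 29.5 = -2
x=25: ŷ = 9.5 + 25 = 34.5; e = 35.5 − 34.5 = 1
x=30: ŷ = 9.5 + 30 = 39.5; e = 42.5 − 39.5 = 3
x=35: ŷ = 9.5 + 35 = 44.5; e = 43.5 − 44.5 = -1
x=40: ŷ = 9.5 + 40 = 49.5; e = 48.5 − 49.5 = -1
Signs: − + + − −
Runs: −×1, +×2, −×2 → 3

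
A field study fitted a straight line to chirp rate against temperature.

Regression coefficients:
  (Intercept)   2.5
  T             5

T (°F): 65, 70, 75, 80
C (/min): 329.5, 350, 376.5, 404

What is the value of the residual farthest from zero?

r = -2.5

T=65: ŷ = 2.5 + 5·65 = 327.5; r = 329.5 − 327.5 = 2
T=70: ŷ = 2.5 + 5·70 = 352.5; r = 350 − 352.5 = -2.5
T=75: ŷ = 2.5 + 5·75 = 377.5; r = 376.5 − 377.5 = -1
T=80: ŷ = 2.5 + 5·80 = 402.5; r = 404 − 402.5 = 1.5
Largest |r| is 2.5 at T = 70, residual -2.5.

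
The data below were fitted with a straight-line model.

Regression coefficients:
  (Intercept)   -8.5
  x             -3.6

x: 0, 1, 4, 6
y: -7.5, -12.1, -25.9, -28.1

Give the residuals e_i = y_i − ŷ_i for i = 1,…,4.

x=0: ŷ = -8.5 − 3.6·0 = -8.5; e = -7.5 − (-8.5) = 1
x=1: ŷ = -8.5 − 3.6·1 = -12.1; e = -12.1 − (-12.1) = 0
x=4: ŷ = -8.5 − 3.6·4 = -22.9; e = -25.9 − (-22.9) = -3
x=6: ŷ = -8.5 − 3.6·6 = -30.1; e = -28.1 − (-30.1) = 2

1, 0, -3, 2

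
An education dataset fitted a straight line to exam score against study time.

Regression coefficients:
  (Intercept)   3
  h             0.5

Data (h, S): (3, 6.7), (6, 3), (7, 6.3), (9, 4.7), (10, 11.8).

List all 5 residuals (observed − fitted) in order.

h=3: Ŝ = 3 + 0.5·3 = 4.5; e = 6.7 − 4.5 = 2.2
h=6: Ŝ = 3 + 0.5·6 = 6; e = 3 − 6 = -3
h=7: Ŝ = 3 + 0.5·7 = 6.5; e = 6.3 − 6.5 = -0.2
h=9: Ŝ = 3 + 0.5·9 = 7.5; e = 4.7 − 7.5 = -2.8
h=10: Ŝ = 3 + 0.5·10 = 8; e = 11.8 − 8 = 3.8

2.2, -3, -0.2, -2.8, 3.8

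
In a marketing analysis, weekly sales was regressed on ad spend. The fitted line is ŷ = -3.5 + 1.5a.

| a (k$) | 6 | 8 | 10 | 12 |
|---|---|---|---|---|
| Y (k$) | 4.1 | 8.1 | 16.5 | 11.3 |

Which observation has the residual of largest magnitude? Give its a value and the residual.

a=6: ŷ = -3.5 + 1.5·6 = 5.5; e = 4.1 − 5.5 = -1.4
a=8: ŷ = -3.5 + 1.5·8 = 8.5; e = 8.1 − 8.5 = -0.4
a=10: ŷ = -3.5 + 1.5·10 = 11.5; e = 16.5 − 11.5 = 5
a=12: ŷ = -3.5 + 1.5·12 = 14.5; e = 11.3 − 14.5 = -3.2
Largest |e| is 5 at a = 10, residual 5.

a = 10, e = 5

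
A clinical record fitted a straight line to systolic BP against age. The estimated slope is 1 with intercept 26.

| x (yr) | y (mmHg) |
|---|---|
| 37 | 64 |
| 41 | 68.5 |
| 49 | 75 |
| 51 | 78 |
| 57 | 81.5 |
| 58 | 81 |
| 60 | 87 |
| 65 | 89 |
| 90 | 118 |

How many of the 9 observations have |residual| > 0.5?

8

x=37: ŷ = 26 + 37 = 63; e = 64 − 63 = 1
x=41: ŷ = 26 + 41 = 67; e = 68.5 − 67 = 1.5
x=49: ŷ = 26 + 49 = 75; e = 75 − 75 = 0
x=51: ŷ = 26 + 51 = 77; e = 78 − 77 = 1
x=57: ŷ = 26 + 57 = 83; e = 81.5 − 83 = -1.5
x=58: ŷ = 26 + 58 = 84; e = 81 − 84 = -3
x=60: ŷ = 26 + 60 = 86; e = 87 − 86 = 1
x=65: ŷ = 26 + 65 = 91; e = 89 − 91 = -2
x=90: ŷ = 26 + 90 = 116; e = 118 − 116 = 2
|e| > 0.5: x=37 (|e|=1), x=41 (|e|=1.5), x=51 (|e|=1), x=57 (|e|=1.5), x=58 (|e|=3), x=60 (|e|=1), x=65 (|e|=2), x=90 (|e|=2) → 8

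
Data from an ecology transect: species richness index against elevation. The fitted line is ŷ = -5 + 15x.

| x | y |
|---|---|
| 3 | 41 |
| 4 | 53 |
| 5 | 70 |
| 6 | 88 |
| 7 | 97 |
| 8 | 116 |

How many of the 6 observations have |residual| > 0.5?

5

x=3: ŷ = -5 + 15·3 = 40; r = 41 − 40 = 1
x=4: ŷ = -5 + 15·4 = 55; r = 53 − 55 = -2
x=5: ŷ = -5 + 15·5 = 70; r = 70 − 70 = 0
x=6: ŷ = -5 + 15·6 = 85; r = 88 − 85 = 3
x=7: ŷ = -5 + 15·7 = 100; r = 97 − 100 = -3
x=8: ŷ = -5 + 15·8 = 115; r = 116 − 115 = 1
|r| > 0.5: x=3 (|r|=1), x=4 (|r|=2), x=6 (|r|=3), x=7 (|r|=3), x=8 (|r|=1) → 5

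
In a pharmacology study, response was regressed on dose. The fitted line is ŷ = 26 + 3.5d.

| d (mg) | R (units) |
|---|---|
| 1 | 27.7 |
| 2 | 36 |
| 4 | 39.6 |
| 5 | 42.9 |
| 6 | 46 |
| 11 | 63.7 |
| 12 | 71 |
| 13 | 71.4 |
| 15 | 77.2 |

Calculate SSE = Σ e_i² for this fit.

d=1: ŷ = 26 + 3.5·1 = 29.5; e = 27.7 − 29.5 = -1.8
d=2: ŷ = 26 + 3.5·2 = 33; e = 36 − 33 = 3
d=4: ŷ = 26 + 3.5·4 = 40; e = 39.6 − 40 = -0.4
d=5: ŷ = 26 + 3.5·5 = 43.5; e = 42.9 − 43.5 = -0.6
d=6: ŷ = 26 + 3.5·6 = 47; e = 46 − 47 = -1
d=11: ŷ = 26 + 3.5·11 = 64.5; e = 63.7 − 64.5 = -0.8
d=12: ŷ = 26 + 3.5·12 = 68; e = 71 − 68 = 3
d=13: ŷ = 26 + 3.5·13 = 71.5; e = 71.4 − 71.5 = -0.1
d=15: ŷ = 26 + 3.5·15 = 78.5; e = 77.2 − 78.5 = -1.3
SSE = 3.24 + 9 + 0.16 + 0.36 + 1 + 0.64 + 9 + 0.01 + 1.69 = 25.1

SSE = 25.1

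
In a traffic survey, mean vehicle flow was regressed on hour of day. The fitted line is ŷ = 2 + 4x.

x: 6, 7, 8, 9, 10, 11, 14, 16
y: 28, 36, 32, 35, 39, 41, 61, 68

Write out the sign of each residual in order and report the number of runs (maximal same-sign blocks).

x=6: ŷ = 2 + 4·6 = 26; e = 28 − 26 = 2
x=7: ŷ = 2 + 4·7 = 30; e = 36 − 30 = 6
x=8: ŷ = 2 + 4·8 = 34; e = 32 − 34 = -2
x=9: ŷ = 2 + 4·9 = 38; e = 35 − 38 = -3
x=10: ŷ = 2 + 4·10 = 42; e = 39 − 42 = -3
x=11: ŷ = 2 + 4·11 = 46; e = 41 − 46 = -5
x=14: ŷ = 2 + 4·14 = 58; e = 61 − 58 = 3
x=16: ŷ = 2 + 4·16 = 66; e = 68 − 66 = 2
Signs: + + − − − − + +
Runs: +×2, −×4, +×2 → 3

3 runs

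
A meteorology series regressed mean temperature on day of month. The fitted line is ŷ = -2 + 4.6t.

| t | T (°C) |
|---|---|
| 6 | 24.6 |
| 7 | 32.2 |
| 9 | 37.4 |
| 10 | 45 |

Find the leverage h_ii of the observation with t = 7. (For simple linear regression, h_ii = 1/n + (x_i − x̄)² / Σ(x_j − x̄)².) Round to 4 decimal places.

t̄ = (6 + 7 + 9 + 10)/4 = 8
Σ(t − t̄)² = 4 + 1 + 1 + 4 = 10
h = 1/4 + (-1)²/10 = 0.25 + 0.1 = 0.3500

h = 0.3500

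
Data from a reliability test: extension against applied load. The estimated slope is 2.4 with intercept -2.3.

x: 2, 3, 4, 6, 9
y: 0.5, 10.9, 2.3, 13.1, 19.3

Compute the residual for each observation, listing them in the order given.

x=2: ŷ = -2.3 + 2.4·2 = 2.5; r = 0.5 − 2.5 = -2
x=3: ŷ = -2.3 + 2.4·3 = 4.9; r = 10.9 − 4.9 = 6
x=4: ŷ = -2.3 + 2.4·4 = 7.3; r = 2.3 − 7.3 = -5
x=6: ŷ = -2.3 + 2.4·6 = 12.1; r = 13.1 − 12.1 = 1
x=9: ŷ = -2.3 + 2.4·9 = 19.3; r = 19.3 − 19.3 = 0

-2, 6, -5, 1, 0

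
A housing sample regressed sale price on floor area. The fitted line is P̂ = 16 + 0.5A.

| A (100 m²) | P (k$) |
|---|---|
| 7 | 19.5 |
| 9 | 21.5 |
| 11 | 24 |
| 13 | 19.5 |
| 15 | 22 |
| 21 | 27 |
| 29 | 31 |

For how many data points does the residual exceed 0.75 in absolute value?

4

A=7: P̂ = 16 + 0.5·7 = 19.5; e = 19.5 − 19.5 = 0
A=9: P̂ = 16 + 0.5·9 = 20.5; e = 21.5 − 20.5 = 1
A=11: P̂ = 16 + 0.5·11 = 21.5; e = 24 − 21.5 = 2.5
A=13: P̂ = 16 + 0.5·13 = 22.5; e = 19.5 − 22.5 = -3
A=15: P̂ = 16 + 0.5·15 = 23.5; e = 22 − 23.5 = -1.5
A=21: P̂ = 16 + 0.5·21 = 26.5; e = 27 − 26.5 = 0.5
A=29: P̂ = 16 + 0.5·29 = 30.5; e = 31 − 30.5 = 0.5
|e| > 0.75: A=9 (|e|=1), A=11 (|e|=2.5), A=13 (|e|=3), A=15 (|e|=1.5) → 4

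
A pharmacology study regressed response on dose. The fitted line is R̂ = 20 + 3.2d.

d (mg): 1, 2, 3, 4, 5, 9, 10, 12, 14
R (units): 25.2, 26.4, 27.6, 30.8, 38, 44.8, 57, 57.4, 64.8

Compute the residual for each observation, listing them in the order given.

d=1: R̂ = 20 + 3.2·1 = 23.2; e = 25.2 − 23.2 = 2
d=2: R̂ = 20 + 3.2·2 = 26.4; e = 26.4 − 26.4 = 0
d=3: R̂ = 20 + 3.2·3 = 29.6; e = 27.6 − 29.6 = -2
d=4: R̂ = 20 + 3.2·4 = 32.8; e = 30.8 − 32.8 = -2
d=5: R̂ = 20 + 3.2·5 = 36; e = 38 − 36 = 2
d=9: R̂ = 20 + 3.2·9 = 48.8; e = 44.8 − 48.8 = -4
d=10: R̂ = 20 + 3.2·10 = 52; e = 57 − 52 = 5
d=12: R̂ = 20 + 3.2·12 = 58.4; e = 57.4 − 58.4 = -1
d=14: R̂ = 20 + 3.2·14 = 64.8; e = 64.8 − 64.8 = 0

2, 0, -2, -2, 2, -4, 5, -1, 0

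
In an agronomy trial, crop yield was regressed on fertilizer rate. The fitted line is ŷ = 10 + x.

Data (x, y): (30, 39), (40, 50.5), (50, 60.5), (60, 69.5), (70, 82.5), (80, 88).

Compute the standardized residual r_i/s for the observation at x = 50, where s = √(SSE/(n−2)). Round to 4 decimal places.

0.2887

x=30: ŷ = 10 + 30 = 40; r = 39 − 40 = -1
x=40: ŷ = 10 + 40 = 50; r = 50.5 − 50 = 0.5
x=50: ŷ = 10 + 50 = 60; r = 60.5 − 60 = 0.5
x=60: ŷ = 10 + 60 = 70; r = 69.5 − 70 = -0.5
x=70: ŷ = 10 + 70 = 80; r = 82.5 − 80 = 2.5
x=80: ŷ = 10 + 80 = 90; r = 88 − 90 = -2
SSE = 1 + 0.25 + 0.25 + 0.25 + 6.25 + 4 = 12
s = √(12/4) = 1.73205
r/s = 0.5 / 1.73205 = 0.2887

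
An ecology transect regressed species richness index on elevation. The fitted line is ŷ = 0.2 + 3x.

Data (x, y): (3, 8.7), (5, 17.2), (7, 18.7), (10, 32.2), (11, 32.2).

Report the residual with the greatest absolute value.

r = -2.5

x=3: ŷ = 0.2 + 3·3 = 9.2; r = 8.7 − 9.2 = -0.5
x=5: ŷ = 0.2 + 3·5 = 15.2; r = 17.2 − 15.2 = 2
x=7: ŷ = 0.2 + 3·7 = 21.2; r = 18.7 − 21.2 = -2.5
x=10: ŷ = 0.2 + 3·10 = 30.2; r = 32.2 − 30.2 = 2
x=11: ŷ = 0.2 + 3·11 = 33.2; r = 32.2 − 33.2 = -1
Largest |r| is 2.5 at x = 7, residual -2.5.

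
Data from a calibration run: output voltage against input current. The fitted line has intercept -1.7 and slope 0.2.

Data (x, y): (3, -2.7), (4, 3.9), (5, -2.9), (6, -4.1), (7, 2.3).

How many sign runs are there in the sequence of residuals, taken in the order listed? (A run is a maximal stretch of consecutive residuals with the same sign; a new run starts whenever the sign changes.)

x=3: ŷ = -1.7 + 0.2·3 = -1.1; e = -2.7 − (-1.1) = -1.6
x=4: ŷ = -1.7 + 0.2·4 = -0.9; e = 3.9 − (-0.9) = 4.8
x=5: ŷ = -1.7 + 0.2·5 = -0.7; e = -2.9 − (-0.7) = -2.2
x=6: ŷ = -1.7 + 0.2·6 = -0.5; e = -4.1 − (-0.5) = -3.6
x=7: ŷ = -1.7 + 0.2·7 = -0.3; e = 2.3 − (-0.3) = 2.6
Signs: − + − − +
Runs: −×1, +×1, −×2, +×1 → 4

4 runs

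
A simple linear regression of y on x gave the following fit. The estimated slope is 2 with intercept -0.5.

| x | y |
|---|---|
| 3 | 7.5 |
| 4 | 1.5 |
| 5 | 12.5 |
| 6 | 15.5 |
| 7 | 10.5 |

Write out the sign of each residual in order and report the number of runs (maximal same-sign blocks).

4 runs

x=3: ŷ = -0.5 + 2·3 = 5.5; e = 7.5 − 5.5 = 2
x=4: ŷ = -0.5 + 2·4 = 7.5; e = 1.5 − 7.5 = -6
x=5: ŷ = -0.5 + 2·5 = 9.5; e = 12.5 − 9.5 = 3
x=6: ŷ = -0.5 + 2·6 = 11.5; e = 15.5 − 11.5 = 4
x=7: ŷ = -0.5 + 2·7 = 13.5; e = 10.5 − 13.5 = -3
Signs: + − + + −
Runs: +×1, −×1, +×2, −×1 → 4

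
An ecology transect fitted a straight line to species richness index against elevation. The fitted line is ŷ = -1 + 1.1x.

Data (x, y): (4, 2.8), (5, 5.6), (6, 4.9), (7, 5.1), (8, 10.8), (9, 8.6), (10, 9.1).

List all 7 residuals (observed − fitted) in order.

x=4: ŷ = -1 + 1.1·4 = 3.4; e = 2.8 − 3.4 = -0.6
x=5: ŷ = -1 + 1.1·5 = 4.5; e = 5.6 − 4.5 = 1.1
x=6: ŷ = -1 + 1.1·6 = 5.6; e = 4.9 − 5.6 = -0.7
x=7: ŷ = -1 + 1.1·7 = 6.7; e = 5.1 − 6.7 = -1.6
x=8: ŷ = -1 + 1.1·8 = 7.8; e = 10.8 − 7.8 = 3
x=9: ŷ = -1 + 1.1·9 = 8.9; e = 8.6 − 8.9 = -0.3
x=10: ŷ = -1 + 1.1·10 = 10; e = 9.1 − 10 = -0.9

-0.6, 1.1, -0.7, -1.6, 3, -0.3, -0.9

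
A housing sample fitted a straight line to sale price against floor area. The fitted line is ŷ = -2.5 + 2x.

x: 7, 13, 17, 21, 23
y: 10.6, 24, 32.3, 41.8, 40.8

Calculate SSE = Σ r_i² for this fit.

SSE = 14.28

x=7: ŷ = -2.5 + 2·7 = 11.5; r = 10.6 − 11.5 = -0.9
x=13: ŷ = -2.5 + 2·13 = 23.5; r = 24 − 23.5 = 0.5
x=17: ŷ = -2.5 + 2·17 = 31.5; r = 32.3 − 31.5 = 0.8
x=21: ŷ = -2.5 + 2·21 = 39.5; r = 41.8 − 39.5 = 2.3
x=23: ŷ = -2.5 + 2·23 = 43.5; r = 40.8 − 43.5 = -2.7
SSE = 0.81 + 0.25 + 0.64 + 5.29 + 7.29 = 14.28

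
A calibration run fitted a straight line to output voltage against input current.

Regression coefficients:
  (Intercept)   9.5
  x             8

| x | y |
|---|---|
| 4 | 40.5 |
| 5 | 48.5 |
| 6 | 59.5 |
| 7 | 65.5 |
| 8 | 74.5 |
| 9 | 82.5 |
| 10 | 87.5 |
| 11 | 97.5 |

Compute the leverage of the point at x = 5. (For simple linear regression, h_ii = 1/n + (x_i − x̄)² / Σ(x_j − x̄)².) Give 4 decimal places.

h = 0.2738

x̄ = (4 + 5 + 6 + 7 + 8 + 9 + 10 + 11)/8 = 7.5
Σ(x − x̄)² = 12.25 + 6.25 + 2.25 + 0.25 + 0.25 + 2.25 + 6.25 + 12.25 = 42
h = 1/8 + (-2.5)²/42 = 0.125 + 0.14881 = 0.2738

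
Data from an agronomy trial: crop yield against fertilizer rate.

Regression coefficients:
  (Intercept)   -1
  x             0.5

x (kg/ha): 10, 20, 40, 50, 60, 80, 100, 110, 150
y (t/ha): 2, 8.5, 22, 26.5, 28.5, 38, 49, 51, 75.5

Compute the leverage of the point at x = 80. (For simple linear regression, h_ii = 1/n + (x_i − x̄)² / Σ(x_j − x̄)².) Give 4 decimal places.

h = 0.1186

x̄ = (10 + 20 + 40 + 50 + 60 + 80 + 100 + 110 + 150)/9 = 68.8889
Σ(x − x̄)² = 3467.9 + 2390.12 + 834.568 + 356.79 + 79.0123 + 123.457 + 967.901 + 1690.12 + 6579.01 = 16488.9
h = 1/9 + (11.1111)²/16488.9 = 0.111111 + 0.00748727 = 0.1186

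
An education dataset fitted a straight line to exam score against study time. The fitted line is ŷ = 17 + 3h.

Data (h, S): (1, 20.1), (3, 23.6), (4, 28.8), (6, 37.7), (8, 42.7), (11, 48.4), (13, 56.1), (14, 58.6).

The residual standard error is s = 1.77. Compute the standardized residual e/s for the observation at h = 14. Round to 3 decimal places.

ŷ = 17 + 3·14 = 59
e = 58.6 − 59 = -0.4
e/s = -0.4 / 1.77 = -0.226

-0.226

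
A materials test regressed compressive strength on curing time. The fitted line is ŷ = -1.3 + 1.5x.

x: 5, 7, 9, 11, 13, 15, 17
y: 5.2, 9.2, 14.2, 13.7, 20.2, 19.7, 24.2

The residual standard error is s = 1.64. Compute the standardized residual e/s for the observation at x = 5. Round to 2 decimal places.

ŷ = -1.3 + 1.5·5 = 6.2
e = 5.2 − 6.2 = -1
e/s = -1 / 1.64 = -0.61

-0.61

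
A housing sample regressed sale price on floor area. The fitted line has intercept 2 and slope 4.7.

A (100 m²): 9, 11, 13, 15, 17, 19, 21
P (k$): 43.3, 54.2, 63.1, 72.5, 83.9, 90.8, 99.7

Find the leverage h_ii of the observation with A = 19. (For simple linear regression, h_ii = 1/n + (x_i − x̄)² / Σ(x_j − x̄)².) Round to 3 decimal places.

Ā = (9 + 11 + 13 + 15 + 17 + 19 + 21)/7 = 15
Σ(A − Ā)² = 36 + 16 + 4 + 0 + 4 + 16 + 36 = 112
h = 1/7 + (4)²/112 = 0.142857 + 0.142857 = 0.286

h = 0.286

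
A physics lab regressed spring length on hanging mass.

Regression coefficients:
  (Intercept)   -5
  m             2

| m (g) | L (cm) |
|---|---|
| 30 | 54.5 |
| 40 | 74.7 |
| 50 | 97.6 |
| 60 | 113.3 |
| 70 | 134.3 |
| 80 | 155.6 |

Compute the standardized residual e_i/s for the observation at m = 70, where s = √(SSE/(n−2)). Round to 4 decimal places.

-0.4252

m=30: L̂ = -5 + 2·30 = 55; e = 54.5 − 55 = -0.5
m=40: L̂ = -5 + 2·40 = 75; e = 74.7 − 75 = -0.3
m=50: L̂ = -5 + 2·50 = 95; e = 97.6 − 95 = 2.6
m=60: L̂ = -5 + 2·60 = 115; e = 113.3 − 115 = -1.7
m=70: L̂ = -5 + 2·70 = 135; e = 134.3 − 135 = -0.7
m=80: L̂ = -5 + 2·80 = 155; e = 155.6 − 155 = 0.6
SSE = 0.25 + 0.09 + 6.76 + 2.89 + 0.49 + 0.36 = 10.84
s = √(10.84/4) = 1.64621
e/s = -0.7 / 1.64621 = -0.4252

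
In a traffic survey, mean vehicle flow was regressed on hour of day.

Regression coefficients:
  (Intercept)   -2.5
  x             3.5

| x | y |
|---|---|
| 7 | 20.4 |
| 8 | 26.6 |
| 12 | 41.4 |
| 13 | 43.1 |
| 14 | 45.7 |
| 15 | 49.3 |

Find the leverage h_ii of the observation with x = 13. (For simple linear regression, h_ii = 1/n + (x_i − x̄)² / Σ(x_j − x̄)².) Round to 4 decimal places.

h = 0.2087

x̄ = (7 + 8 + 12 + 13 + 14 + 15)/6 = 11.5
Σ(x − x̄)² = 20.25 + 12.25 + 0.25 + 2.25 + 6.25 + 12.25 = 53.5
h = 1/6 + (1.5)²/53.5 = 0.166667 + 0.0420561 = 0.2087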